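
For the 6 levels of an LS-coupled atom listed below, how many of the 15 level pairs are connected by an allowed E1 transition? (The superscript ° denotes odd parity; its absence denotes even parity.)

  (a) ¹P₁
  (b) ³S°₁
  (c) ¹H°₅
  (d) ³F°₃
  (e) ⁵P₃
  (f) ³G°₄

0

(a)–(b): forbidden (ΔS).
(a)–(c): forbidden (ΔL, ΔJ).
(a)–(d): forbidden (ΔS, ΔL, ΔJ).
(a)–(e): forbidden (parity, ΔS, ΔJ).
(a)–(f): forbidden (ΔS, ΔL, ΔJ).
(b)–(c): forbidden (parity, ΔS, ΔL, ΔJ).
(b)–(d): forbidden (parity, ΔL, ΔJ).
(b)–(e): forbidden (ΔS, ΔJ).
(b)–(f): forbidden (parity, ΔL, ΔJ).
(c)–(d): forbidden (parity, ΔS, ΔL, ΔJ).
(c)–(e): forbidden (ΔS, ΔL, ΔJ).
(c)–(f): forbidden (parity, ΔS).
(d)–(e): forbidden (ΔS, ΔL).
(d)–(f): forbidden (parity).
(e)–(f): forbidden (ΔS, ΔL).
Allowed pairs: 0 of 15.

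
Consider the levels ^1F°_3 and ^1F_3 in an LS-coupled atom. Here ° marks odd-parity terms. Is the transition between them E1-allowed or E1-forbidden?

Parity must change: odd → even — ✓.
ΔJ = 0, ±1 (not J=0↔0): J: 3 → 3, ΔJ = +0 — ✓.
ΔL = 0, ±1 (not L=0↔0): L: 3 → 3, ΔL = +0 — ✓.
ΔS = 0: S: 0 → 0 — ✓.
All four E1 rules are satisfied.

allowed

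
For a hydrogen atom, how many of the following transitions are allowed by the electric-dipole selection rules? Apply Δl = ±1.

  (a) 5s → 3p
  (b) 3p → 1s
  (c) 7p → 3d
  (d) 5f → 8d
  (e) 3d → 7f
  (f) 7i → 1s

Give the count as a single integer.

(a) allowed
(b) allowed
(c) allowed
(d) allowed
(e) allowed
(f) forbidden — Δl = -6 (E1 requires Δl = ±1)
Total allowed: 5 of 6.

5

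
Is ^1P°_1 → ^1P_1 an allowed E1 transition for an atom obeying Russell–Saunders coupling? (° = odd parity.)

allowed

Parity must change: odd → even — ok.
ΔS = 0: S: 0 → 0 — ok.
ΔL = 0, ±1 (not L=0↔0): L: 1 → 1, ΔL = +0 — ok.
ΔJ = 0, ±1 (not J=0↔0): J: 1 → 1, ΔJ = +0 — ok.
All four E1 rules are satisfied.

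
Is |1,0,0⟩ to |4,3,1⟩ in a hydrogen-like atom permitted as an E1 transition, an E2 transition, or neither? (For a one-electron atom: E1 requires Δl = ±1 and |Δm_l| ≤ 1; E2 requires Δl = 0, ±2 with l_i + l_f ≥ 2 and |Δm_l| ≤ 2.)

neither

Δl = 3 − 0 = +3; l_i + l_f = 3.
Δm_l = +1.
E1 (Δl = ±1, |Δm_l| ≤ 1): not satisfied.
E2 (Δl = 0,±2, l_i+l_f ≥ 2, |Δm_l| ≤ 2): not satisfied.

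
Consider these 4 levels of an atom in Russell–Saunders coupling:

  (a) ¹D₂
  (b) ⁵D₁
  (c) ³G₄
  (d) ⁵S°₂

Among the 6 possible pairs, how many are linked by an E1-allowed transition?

0

(a)–(b): forbidden (parity, ΔS).
(a)–(c): forbidden (parity, ΔS, ΔL, ΔJ).
(a)–(d): forbidden (ΔS, ΔL).
(b)–(c): forbidden (parity, ΔS, ΔL, ΔJ).
(b)–(d): forbidden (ΔL).
(c)–(d): forbidden (ΔS, ΔL, ΔJ).
Allowed pairs: 0 of 6.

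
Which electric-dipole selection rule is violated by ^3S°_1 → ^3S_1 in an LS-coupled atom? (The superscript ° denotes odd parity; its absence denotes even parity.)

Reading off the term symbols: S 1→1, L 0→0, J 1→1, parity odd→even.
ΔL = 0, ±1 (not L=0↔0): L: 0 → 0, ΔL = +0 — violated.
ΔJ = 0, ±1 (not J=0↔0): J: 1 → 1, ΔJ = +0 — satisfied.
Parity must change: odd → even — satisfied.
ΔS = 0: S: 1 → 1 — satisfied.

the L=0 ↔ L=0 exclusion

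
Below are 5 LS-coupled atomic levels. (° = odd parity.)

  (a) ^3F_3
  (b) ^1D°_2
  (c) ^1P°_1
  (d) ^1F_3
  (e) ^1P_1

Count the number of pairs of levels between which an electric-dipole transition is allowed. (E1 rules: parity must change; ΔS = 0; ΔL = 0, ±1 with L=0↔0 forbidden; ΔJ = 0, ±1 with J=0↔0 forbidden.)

(a)–(b): forbidden (ΔS).
(a)–(c): forbidden (ΔS, ΔL, ΔJ).
(a)–(d): forbidden (parity, ΔS).
(a)–(e): forbidden (parity, ΔS, ΔL, ΔJ).
(b)–(c): forbidden (parity).
(b)–(d): allowed.
(b)–(e): allowed.
(c)–(d): forbidden (ΔL, ΔJ).
(c)–(e): allowed.
(d)–(e): forbidden (parity, ΔL, ΔJ).
Allowed pairs: 3 of 10.

3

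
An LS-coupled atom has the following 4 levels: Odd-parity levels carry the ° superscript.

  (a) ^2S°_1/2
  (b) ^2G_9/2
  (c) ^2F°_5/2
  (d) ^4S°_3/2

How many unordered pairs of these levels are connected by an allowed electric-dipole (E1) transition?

0

(a)–(b): forbidden (ΔL, ΔJ).
(a)–(c): forbidden (parity, ΔL, ΔJ).
(a)–(d): forbidden (parity, ΔS, ΔL).
(b)–(c): forbidden (ΔJ).
(b)–(d): forbidden (ΔS, ΔL, ΔJ).
(c)–(d): forbidden (parity, ΔS, ΔL).
Allowed pairs: 0 of 6.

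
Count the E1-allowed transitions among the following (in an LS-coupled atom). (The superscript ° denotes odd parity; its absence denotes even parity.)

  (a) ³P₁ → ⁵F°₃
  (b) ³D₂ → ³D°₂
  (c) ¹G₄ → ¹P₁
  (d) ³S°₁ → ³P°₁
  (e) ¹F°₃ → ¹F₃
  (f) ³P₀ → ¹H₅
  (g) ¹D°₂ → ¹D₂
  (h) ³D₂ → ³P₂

3

(a) forbidden (ΔS, ΔL, ΔJ fail)
(b) allowed
(c) forbidden (parity, ΔL, ΔJ fail)
(d) forbidden (parity fails)
(e) allowed
(f) forbidden (parity, ΔS, ΔL, ΔJ fail)
(g) allowed
(h) forbidden (parity fails)
Total allowed: 3 of 8.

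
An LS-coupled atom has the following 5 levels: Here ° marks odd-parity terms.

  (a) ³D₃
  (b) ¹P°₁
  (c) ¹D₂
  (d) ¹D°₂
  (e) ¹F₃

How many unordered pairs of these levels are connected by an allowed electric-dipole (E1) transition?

3

(a)–(b): forbidden (ΔS, ΔJ).
(a)–(c): forbidden (parity, ΔS).
(a)–(d): forbidden (ΔS).
(a)–(e): forbidden (parity, ΔS).
(b)–(c): allowed.
(b)–(d): forbidden (parity).
(b)–(e): forbidden (ΔL, ΔJ).
(c)–(d): allowed.
(c)–(e): forbidden (parity).
(d)–(e): allowed.
Allowed pairs: 3 of 10.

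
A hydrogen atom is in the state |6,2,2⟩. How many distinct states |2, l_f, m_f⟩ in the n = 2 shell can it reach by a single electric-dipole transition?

E1 requires Δl = ±1, so l_f ∈ {1, 3}; with 0 ≤ l_f ≤ n_f−1 = 1, the allowed l_f values are {1}.
For l_f = 1: m_f ∈ {m_i−1, m_i, m_i+1} ∩ [−1, 1] = {1} → 1 state.
Total: 1.

1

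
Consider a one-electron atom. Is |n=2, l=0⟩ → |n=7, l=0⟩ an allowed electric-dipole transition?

l: 0 → 0 (Δl = +0). Δl = ±1 violated.
The transition is electric-dipole forbidden.

forbidden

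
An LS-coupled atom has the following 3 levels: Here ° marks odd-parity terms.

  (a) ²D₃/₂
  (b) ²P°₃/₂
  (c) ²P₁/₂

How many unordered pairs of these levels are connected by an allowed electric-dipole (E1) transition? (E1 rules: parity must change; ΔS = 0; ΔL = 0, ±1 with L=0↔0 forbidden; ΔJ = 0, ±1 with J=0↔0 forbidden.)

2

(a)–(b): allowed.
(a)–(c): forbidden (parity).
(b)–(c): allowed.
Allowed pairs: 2 of 3.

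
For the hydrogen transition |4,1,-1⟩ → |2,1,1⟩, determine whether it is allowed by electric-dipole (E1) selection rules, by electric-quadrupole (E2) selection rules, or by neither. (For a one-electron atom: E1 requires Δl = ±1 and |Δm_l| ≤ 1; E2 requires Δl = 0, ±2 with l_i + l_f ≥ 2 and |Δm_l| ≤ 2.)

E2

Δl = 1 − 1 = +0; l_i + l_f = 2.
Δm_l = +2.
E1 (Δl = ±1, |Δm_l| ≤ 1): not satisfied.
E2 (Δl = 0,±2, l_i+l_f ≥ 2, |Δm_l| ≤ 2): satisfied.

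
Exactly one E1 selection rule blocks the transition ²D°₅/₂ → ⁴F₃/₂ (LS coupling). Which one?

the ΔS = 0 rule

Reading off the term symbols: S 1/2→3/2, L 2→3, J 5/2→3/2, parity odd→even.
Parity must change: odd → even — passes.
ΔS = 0: S: 1/2 → 3/2 — fails.
ΔL = 0, ±1 (not L=0↔0): L: 2 → 3, ΔL = +1 — passes.
ΔJ = 0, ±1 (not J=0↔0): J: 5/2 → 3/2, ΔJ = -1 — passes.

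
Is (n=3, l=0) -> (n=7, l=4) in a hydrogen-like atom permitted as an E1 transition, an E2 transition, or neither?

neither

Δl = 4 − 0 = +4; l_i + l_f = 4.
E1 (Δl = ±1): not satisfied.
E2 (Δl = 0,±2, l_i+l_f ≥ 2): not satisfied.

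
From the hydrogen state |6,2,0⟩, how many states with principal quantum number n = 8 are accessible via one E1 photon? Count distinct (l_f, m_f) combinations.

E1 requires Δl = ±1, so l_f ∈ {1, 3}; with 0 ≤ l_f ≤ n_f−1 = 7, the allowed l_f values are {1, 3}.
For l_f = 1: m_f ∈ {m_i−1, m_i, m_i+1} ∩ [−1, 1] = {-1, 0, 1} → 3 states.
For l_f = 3: m_f ∈ {m_i−1, m_i, m_i+1} ∩ [−3, 3] = {-1, 0, 1} → 3 states.
Total: 6.

6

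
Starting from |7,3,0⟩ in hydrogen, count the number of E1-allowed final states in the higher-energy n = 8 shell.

6

E1 requires Δl = ±1, so l_f ∈ {2, 4}; with 0 ≤ l_f ≤ n_f−1 = 7, the allowed l_f values are {2, 4}.
For l_f = 2: m_f ∈ {m_i−1, m_i, m_i+1} ∩ [−2, 2] = {-1, 0, 1} → 3 states.
For l_f = 4: m_f ∈ {m_i−1, m_i, m_i+1} ∩ [−4, 4] = {-1, 0, 1} → 3 states.
Total: 6.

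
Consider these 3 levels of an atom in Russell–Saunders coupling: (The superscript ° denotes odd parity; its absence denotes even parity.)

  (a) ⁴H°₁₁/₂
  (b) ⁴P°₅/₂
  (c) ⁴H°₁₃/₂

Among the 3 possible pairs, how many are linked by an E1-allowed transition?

(a)–(b): forbidden (parity, ΔL, ΔJ).
(a)–(c): forbidden (parity).
(b)–(c): forbidden (parity, ΔL, ΔJ).
Allowed pairs: 0 of 3.

0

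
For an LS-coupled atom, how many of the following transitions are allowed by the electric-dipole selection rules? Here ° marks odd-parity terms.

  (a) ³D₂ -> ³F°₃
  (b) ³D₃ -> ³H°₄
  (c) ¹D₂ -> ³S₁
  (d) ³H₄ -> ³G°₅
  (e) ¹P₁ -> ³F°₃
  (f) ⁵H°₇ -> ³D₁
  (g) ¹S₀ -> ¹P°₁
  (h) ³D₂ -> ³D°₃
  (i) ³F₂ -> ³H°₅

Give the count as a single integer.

(a) allowed
(b) forbidden (ΔL fails)
(c) forbidden (parity, ΔS, ΔL fail)
(d) allowed
(e) forbidden (ΔS, ΔL, ΔJ fail)
(f) forbidden (ΔS, ΔL, ΔJ fail)
(g) allowed
(h) allowed
(i) forbidden (ΔL, ΔJ fail)
Total allowed: 4 of 9.

4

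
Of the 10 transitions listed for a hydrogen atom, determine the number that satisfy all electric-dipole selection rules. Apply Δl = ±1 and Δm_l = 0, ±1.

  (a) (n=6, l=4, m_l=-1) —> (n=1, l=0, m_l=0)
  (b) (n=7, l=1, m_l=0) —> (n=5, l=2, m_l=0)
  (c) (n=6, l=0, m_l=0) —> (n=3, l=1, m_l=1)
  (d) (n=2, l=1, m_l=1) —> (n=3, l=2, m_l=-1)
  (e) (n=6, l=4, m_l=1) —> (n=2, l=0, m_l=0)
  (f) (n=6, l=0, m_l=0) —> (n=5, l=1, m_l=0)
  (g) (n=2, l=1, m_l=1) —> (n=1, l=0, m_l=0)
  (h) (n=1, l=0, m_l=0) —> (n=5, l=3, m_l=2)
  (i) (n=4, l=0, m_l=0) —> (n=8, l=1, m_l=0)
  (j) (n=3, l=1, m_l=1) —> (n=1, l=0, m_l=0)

(a) forbidden — Δl = -4 (E1 requires Δl = ±1)
(b) allowed
(c) allowed
(d) forbidden — Δm_l = -2 (E1 requires Δm_l = 0, ±1)
(e) forbidden — Δl = -4 (E1 requires Δl = ±1)
(f) allowed
(g) allowed
(h) forbidden — Δl = +3 (E1 requires Δl = ±1); Δm_l = +2 (E1 requires Δm_l = 0, ±1)
(i) allowed
(j) allowed
Total allowed: 6 of 10.

6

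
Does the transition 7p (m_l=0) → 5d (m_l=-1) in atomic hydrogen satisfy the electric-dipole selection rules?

l: 1 → 2 (Δl = +1). Δl = ±1 ok.
Δm_l = -1 − (0) = -1. E1 requires Δm_l = 0, ±1: ok.
All E1 selection rules are satisfied.

allowed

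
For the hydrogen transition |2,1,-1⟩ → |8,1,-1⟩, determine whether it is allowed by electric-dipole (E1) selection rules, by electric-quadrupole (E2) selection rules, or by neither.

Δl = 1 − 1 = +0; l_i + l_f = 2.
Δm_l = +0.
E1 (Δl = ±1, |Δm_l| ≤ 1): not satisfied.
E2 (Δl = 0,±2, l_i+l_f ≥ 2, |Δm_l| ≤ 2): satisfied.

E2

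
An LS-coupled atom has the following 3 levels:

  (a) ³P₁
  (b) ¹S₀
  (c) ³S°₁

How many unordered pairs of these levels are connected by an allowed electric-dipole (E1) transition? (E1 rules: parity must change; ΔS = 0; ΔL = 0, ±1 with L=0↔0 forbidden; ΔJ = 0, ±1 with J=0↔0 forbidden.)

(a)–(b): forbidden (parity, ΔS).
(a)–(c): allowed.
(b)–(c): forbidden (ΔS, ΔL).
Allowed pairs: 1 of 3.

1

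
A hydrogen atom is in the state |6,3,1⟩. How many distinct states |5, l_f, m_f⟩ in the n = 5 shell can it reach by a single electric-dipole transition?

6

E1 requires Δl = ±1, so l_f ∈ {2, 4}; with 0 ≤ l_f ≤ n_f−1 = 4, the allowed l_f values are {2, 4}.
For l_f = 2: m_f ∈ {m_i−1, m_i, m_i+1} ∩ [−2, 2] = {0, 1, 2} → 3 states.
For l_f = 4: m_f ∈ {m_i−1, m_i, m_i+1} ∩ [−4, 4] = {0, 1, 2} → 3 states.
Total: 6.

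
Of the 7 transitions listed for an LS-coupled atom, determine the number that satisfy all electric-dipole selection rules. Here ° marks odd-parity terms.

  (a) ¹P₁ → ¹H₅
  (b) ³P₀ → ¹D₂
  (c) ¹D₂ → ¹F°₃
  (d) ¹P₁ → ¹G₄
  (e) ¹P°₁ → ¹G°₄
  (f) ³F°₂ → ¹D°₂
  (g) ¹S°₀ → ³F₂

(a) forbidden (parity, ΔL, ΔJ fail)
(b) forbidden (parity, ΔS, ΔJ fail)
(c) allowed
(d) forbidden (parity, ΔL, ΔJ fail)
(e) forbidden (parity, ΔL, ΔJ fail)
(f) forbidden (parity, ΔS fail)
(g) forbidden (ΔS, ΔL, ΔJ fail)
Total allowed: 1 of 7.

1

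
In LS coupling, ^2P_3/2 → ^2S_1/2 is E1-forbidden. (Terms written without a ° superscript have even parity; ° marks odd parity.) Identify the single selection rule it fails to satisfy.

Reading off the term symbols: S 1/2→1/2, L 1→0, J 3/2→1/2, parity even→even.
Parity must change: even → even — violated.
ΔS = 0: S: 1/2 → 1/2 — satisfied.
ΔL = 0, ±1 (not L=0↔0): L: 1 → 0, ΔL = -1 — satisfied.
ΔJ = 0, ±1 (not J=0↔0): J: 3/2 → 1/2, ΔJ = -1 — satisfied.

parity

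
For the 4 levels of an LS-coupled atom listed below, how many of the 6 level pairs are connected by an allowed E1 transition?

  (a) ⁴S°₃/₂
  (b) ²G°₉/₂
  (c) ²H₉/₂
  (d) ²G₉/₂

2

(a)–(b): forbidden (parity, ΔS, ΔL, ΔJ).
(a)–(c): forbidden (ΔS, ΔL, ΔJ).
(a)–(d): forbidden (ΔS, ΔL, ΔJ).
(b)–(c): allowed.
(b)–(d): allowed.
(c)–(d): forbidden (parity).
Allowed pairs: 2 of 6.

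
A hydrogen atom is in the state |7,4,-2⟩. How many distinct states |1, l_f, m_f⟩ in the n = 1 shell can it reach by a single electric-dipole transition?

0

E1 requires l_f ∈ {3, 5}, but neither lies in [0, 0], so no final state is reachable.
Total: 0.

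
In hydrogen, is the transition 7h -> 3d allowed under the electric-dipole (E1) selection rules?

forbidden

l: 5 → 2 (Δl = -3). Δl = ±1 ✗.
The transition is electric-dipole forbidden.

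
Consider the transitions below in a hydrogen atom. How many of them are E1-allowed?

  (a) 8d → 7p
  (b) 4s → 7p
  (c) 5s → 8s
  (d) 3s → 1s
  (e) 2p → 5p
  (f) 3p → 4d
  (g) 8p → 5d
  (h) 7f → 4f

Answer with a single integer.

4

(a) allowed
(b) allowed
(c) forbidden — Δl = +0 (E1 requires Δl = ±1)
(d) forbidden — Δl = +0 (E1 requires Δl = ±1)
(e) forbidden — Δl = +0 (E1 requires Δl = ±1)
(f) allowed
(g) allowed
(h) forbidden — Δl = +0 (E1 requires Δl = ±1)
Total allowed: 4 of 8.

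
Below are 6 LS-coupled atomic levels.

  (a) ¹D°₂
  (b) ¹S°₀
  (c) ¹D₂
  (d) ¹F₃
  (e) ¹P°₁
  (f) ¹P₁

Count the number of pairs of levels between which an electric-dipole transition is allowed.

(a)–(b): forbidden (parity, ΔL, ΔJ).
(a)–(c): allowed.
(a)–(d): allowed.
(a)–(e): forbidden (parity).
(a)–(f): allowed.
(b)–(c): forbidden (ΔL, ΔJ).
(b)–(d): forbidden (ΔL, ΔJ).
(b)–(e): forbidden (parity).
(b)–(f): allowed.
(c)–(d): forbidden (parity).
(c)–(e): allowed.
(c)–(f): forbidden (parity).
(d)–(e): forbidden (ΔL, ΔJ).
(d)–(f): forbidden (parity, ΔL, ΔJ).
(e)–(f): allowed.
Allowed pairs: 6 of 15.

6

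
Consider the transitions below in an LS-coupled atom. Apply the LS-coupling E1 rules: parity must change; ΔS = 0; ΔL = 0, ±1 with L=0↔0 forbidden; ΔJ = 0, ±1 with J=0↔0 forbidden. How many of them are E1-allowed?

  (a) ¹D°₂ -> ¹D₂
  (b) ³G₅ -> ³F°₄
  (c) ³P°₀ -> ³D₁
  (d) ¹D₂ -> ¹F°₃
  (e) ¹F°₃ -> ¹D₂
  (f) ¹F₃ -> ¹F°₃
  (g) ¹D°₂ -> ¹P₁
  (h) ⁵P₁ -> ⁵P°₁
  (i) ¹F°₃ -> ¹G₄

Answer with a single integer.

(a) allowed
(b) allowed
(c) allowed
(d) allowed
(e) allowed
(f) allowed
(g) allowed
(h) allowed
(i) allowed
Total allowed: 9 of 9.

9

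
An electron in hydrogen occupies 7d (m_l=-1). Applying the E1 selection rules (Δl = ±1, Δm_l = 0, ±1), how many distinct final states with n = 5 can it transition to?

5

E1 requires Δl = ±1, so l_f ∈ {1, 3}; with 0 ≤ l_f ≤ n_f−1 = 4, the allowed l_f values are {1, 3}.
For l_f = 1: m_f ∈ {m_i−1, m_i, m_i+1} ∩ [−1, 1] = {-1, 0} → 2 states.
For l_f = 3: m_f ∈ {m_i−1, m_i, m_i+1} ∩ [−3, 3] = {-2, -1, 0} → 3 states.
Total: 5.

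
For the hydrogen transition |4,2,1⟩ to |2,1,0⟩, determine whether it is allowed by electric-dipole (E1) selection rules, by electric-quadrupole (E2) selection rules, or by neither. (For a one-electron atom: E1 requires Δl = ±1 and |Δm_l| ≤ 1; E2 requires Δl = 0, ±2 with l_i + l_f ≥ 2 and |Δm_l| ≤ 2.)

Δl = 1 − 2 = -1; l_i + l_f = 3.
Δm_l = -1.
E1 (Δl = ±1, |Δm_l| ≤ 1): satisfied.
E2 (Δl = 0,±2, l_i+l_f ≥ 2, |Δm_l| ≤ 2): not satisfied.

E1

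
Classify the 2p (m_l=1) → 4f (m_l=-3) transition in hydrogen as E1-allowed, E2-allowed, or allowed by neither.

neither

Δl = 3 − 1 = +2; l_i + l_f = 4.
Δm_l = -4.
E1 (Δl = ±1, |Δm_l| ≤ 1): not satisfied.
E2 (Δl = 0,±2, l_i+l_f ≥ 2, |Δm_l| ≤ 2): not satisfied.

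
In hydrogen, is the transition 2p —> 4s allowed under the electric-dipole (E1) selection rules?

allowed

l: 1 → 0 (Δl = -1). Δl = ±1 ✓.
All E1 selection rules are satisfied.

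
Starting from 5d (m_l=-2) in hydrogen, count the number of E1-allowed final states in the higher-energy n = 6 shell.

4

E1 requires Δl = ±1, so l_f ∈ {1, 3}; with 0 ≤ l_f ≤ n_f−1 = 5, the allowed l_f values are {1, 3}.
For l_f = 1: m_f ∈ {m_i−1, m_i, m_i+1} ∩ [−1, 1] = {-1} → 1 state.
For l_f = 3: m_f ∈ {m_i−1, m_i, m_i+1} ∩ [−3, 3] = {-3, -2, -1} → 3 states.
Total: 4.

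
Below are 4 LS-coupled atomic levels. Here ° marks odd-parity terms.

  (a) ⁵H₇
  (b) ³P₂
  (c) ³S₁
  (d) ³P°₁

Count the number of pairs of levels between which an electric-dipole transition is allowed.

2

(a)–(b): forbidden (parity, ΔS, ΔL, ΔJ).
(a)–(c): forbidden (parity, ΔS, ΔL, ΔJ).
(a)–(d): forbidden (ΔS, ΔL, ΔJ).
(b)–(c): forbidden (parity).
(b)–(d): allowed.
(c)–(d): allowed.
Allowed pairs: 2 of 6.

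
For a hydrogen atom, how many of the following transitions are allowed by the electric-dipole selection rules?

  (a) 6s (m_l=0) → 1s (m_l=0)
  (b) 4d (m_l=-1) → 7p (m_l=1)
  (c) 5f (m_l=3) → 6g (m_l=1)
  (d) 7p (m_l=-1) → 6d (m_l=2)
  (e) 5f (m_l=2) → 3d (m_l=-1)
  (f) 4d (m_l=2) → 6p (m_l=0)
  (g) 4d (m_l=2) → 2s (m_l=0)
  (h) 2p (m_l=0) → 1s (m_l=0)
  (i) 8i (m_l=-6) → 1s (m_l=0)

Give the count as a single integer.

(a) forbidden — Δl = +0 (E1 requires Δl = ±1)
(b) forbidden — Δm_l = +2 (E1 requires Δm_l = 0, ±1)
(c) forbidden — Δm_l = -2 (E1 requires Δm_l = 0, ±1)
(d) forbidden — Δm_l = +3 (E1 requires Δm_l = 0, ±1)
(e) forbidden — Δm_l = -3 (E1 requires Δm_l = 0, ±1)
(f) forbidden — Δm_l = -2 (E1 requires Δm_l = 0, ±1)
(g) forbidden — Δl = -2 (E1 requires Δl = ±1); Δm_l = -2 (E1 requires Δm_l = 0, ±1)
(h) allowed
(i) forbidden — Δl = -6 (E1 requires Δl = ±1); Δm_l = +6 (E1 requires Δm_l = 0, ±1)
Total allowed: 1 of 9.

1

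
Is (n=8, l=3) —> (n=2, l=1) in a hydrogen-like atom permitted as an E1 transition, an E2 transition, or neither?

E2

Δl = 1 − 3 = -2; l_i + l_f = 4.
E1 (Δl = ±1): not satisfied.
E2 (Δl = 0,±2, l_i+l_f ≥ 2): satisfied.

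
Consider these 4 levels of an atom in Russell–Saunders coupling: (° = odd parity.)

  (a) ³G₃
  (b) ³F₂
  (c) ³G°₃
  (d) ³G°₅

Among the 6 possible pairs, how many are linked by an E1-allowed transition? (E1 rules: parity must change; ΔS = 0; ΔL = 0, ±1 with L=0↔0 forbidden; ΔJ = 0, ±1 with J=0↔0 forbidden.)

2

(a)–(b): forbidden (parity).
(a)–(c): allowed.
(a)–(d): forbidden (ΔJ).
(b)–(c): allowed.
(b)–(d): forbidden (ΔJ).
(c)–(d): forbidden (parity, ΔJ).
Allowed pairs: 2 of 6.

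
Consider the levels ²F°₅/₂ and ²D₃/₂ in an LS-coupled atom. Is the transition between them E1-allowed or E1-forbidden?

allowed

ΔL = 0, ±1 (not L=0↔0): L: 3 → 2, ΔL = -1 — satisfied.
ΔS = 0: S: 1/2 → 1/2 — satisfied.
ΔJ = 0, ±1 (not J=0↔0): J: 5/2 → 3/2, ΔJ = -1 — satisfied.
Parity must change: odd → even — satisfied.
All four E1 rules are satisfied.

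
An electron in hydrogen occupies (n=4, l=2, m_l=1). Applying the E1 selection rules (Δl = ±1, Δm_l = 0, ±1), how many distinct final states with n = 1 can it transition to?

0

E1 requires l_f ∈ {1, 3}, but neither lies in [0, 0], so no final state is reachable.
Total: 0.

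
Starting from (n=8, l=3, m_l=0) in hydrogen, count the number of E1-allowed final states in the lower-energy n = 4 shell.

E1 requires Δl = ±1, so l_f ∈ {2, 4}; with 0 ≤ l_f ≤ n_f−1 = 3, the allowed l_f values are {2}.
For l_f = 2: m_f ∈ {m_i−1, m_i, m_i+1} ∩ [−2, 2] = {-1, 0, 1} → 3 states.
Total: 3.

3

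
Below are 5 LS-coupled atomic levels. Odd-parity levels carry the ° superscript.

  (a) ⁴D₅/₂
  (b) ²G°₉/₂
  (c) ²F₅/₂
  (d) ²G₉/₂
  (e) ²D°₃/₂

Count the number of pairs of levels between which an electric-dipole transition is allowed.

(a)–(b): forbidden (ΔS, ΔL, ΔJ).
(a)–(c): forbidden (parity, ΔS).
(a)–(d): forbidden (parity, ΔS, ΔL, ΔJ).
(a)–(e): forbidden (ΔS).
(b)–(c): forbidden (ΔJ).
(b)–(d): allowed.
(b)–(e): forbidden (parity, ΔL, ΔJ).
(c)–(d): forbidden (parity, ΔJ).
(c)–(e): allowed.
(d)–(e): forbidden (ΔL, ΔJ).
Allowed pairs: 2 of 10.

2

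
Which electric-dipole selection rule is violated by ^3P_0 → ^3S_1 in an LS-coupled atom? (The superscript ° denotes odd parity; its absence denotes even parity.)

parity

Parity must change: even → even — violated.
ΔL = 0, ±1 (not L=0↔0): L: 1 → 0, ΔL = -1 — satisfied.
ΔS = 0: S: 1 → 1 — satisfied.
ΔJ = 0, ±1 (not J=0↔0): J: 0 → 1, ΔJ = +1 — satisfied.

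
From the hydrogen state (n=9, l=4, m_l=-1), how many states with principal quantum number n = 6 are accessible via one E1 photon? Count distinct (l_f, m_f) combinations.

E1 requires Δl = ±1, so l_f ∈ {3, 5}; with 0 ≤ l_f ≤ n_f−1 = 5, the allowed l_f values are {3, 5}.
For l_f = 3: m_f ∈ {m_i−1, m_i, m_i+1} ∩ [−3, 3] = {-2, -1, 0} → 3 states.
For l_f = 5: m_f ∈ {m_i−1, m_i, m_i+1} ∩ [−5, 5] = {-2, -1, 0} → 3 states.
Total: 6.

6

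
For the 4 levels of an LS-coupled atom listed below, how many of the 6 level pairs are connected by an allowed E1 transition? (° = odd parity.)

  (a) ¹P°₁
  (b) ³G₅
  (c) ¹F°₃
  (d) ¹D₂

2

(a)–(b): forbidden (ΔS, ΔL, ΔJ).
(a)–(c): forbidden (parity, ΔL, ΔJ).
(a)–(d): allowed.
(b)–(c): forbidden (ΔS, ΔJ).
(b)–(d): forbidden (parity, ΔS, ΔL, ΔJ).
(c)–(d): allowed.
Allowed pairs: 2 of 6.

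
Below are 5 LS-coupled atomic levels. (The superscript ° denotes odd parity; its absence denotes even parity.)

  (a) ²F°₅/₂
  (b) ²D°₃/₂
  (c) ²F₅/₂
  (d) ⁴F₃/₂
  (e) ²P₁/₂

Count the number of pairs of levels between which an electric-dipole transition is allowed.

3

(a)–(b): forbidden (parity).
(a)–(c): allowed.
(a)–(d): forbidden (ΔS).
(a)–(e): forbidden (ΔL, ΔJ).
(b)–(c): allowed.
(b)–(d): forbidden (ΔS).
(b)–(e): allowed.
(c)–(d): forbidden (parity, ΔS).
(c)–(e): forbidden (parity, ΔL, ΔJ).
(d)–(e): forbidden (parity, ΔS, ΔL).
Allowed pairs: 3 of 10.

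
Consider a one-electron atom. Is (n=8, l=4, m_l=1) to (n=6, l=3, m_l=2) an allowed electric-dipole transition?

l: 4 → 3 (Δl = -1). Δl = ±1 ✓.
m_l: 1 → 2 (Δm_l = +1). |Δm_l| ≤ 1 ✓.
All E1 selection rules are satisfied.

allowed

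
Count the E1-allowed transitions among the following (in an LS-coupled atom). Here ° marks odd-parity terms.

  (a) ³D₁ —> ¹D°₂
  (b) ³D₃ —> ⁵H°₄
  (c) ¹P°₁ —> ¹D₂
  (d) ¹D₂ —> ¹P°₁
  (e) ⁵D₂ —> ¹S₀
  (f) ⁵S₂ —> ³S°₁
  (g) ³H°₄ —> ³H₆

2

(a) forbidden (ΔS fails)
(b) forbidden (ΔS, ΔL fail)
(c) allowed
(d) allowed
(e) forbidden (parity, ΔS, ΔL, ΔJ fail)
(f) forbidden (ΔS, ΔL fail)
(g) forbidden (ΔJ fails)
Total allowed: 2 of 7.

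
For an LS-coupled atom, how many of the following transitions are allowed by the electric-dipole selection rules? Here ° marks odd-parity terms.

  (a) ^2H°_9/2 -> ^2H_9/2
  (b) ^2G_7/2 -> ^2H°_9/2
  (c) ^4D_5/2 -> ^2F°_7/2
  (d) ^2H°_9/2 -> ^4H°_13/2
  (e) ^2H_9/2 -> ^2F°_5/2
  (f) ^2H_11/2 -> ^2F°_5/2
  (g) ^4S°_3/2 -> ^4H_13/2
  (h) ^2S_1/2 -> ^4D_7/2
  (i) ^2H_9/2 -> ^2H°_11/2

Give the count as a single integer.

3

(a) allowed
(b) allowed
(c) forbidden (ΔS fails)
(d) forbidden (parity, ΔS, ΔJ fail)
(e) forbidden (ΔL, ΔJ fail)
(f) forbidden (ΔL, ΔJ fail)
(g) forbidden (ΔL, ΔJ fail)
(h) forbidden (parity, ΔS, ΔL, ΔJ fail)
(i) allowed
Total allowed: 3 of 9.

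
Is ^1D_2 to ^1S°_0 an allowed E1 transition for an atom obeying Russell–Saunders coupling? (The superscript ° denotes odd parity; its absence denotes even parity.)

Reading off the term symbols: S 0→0, L 2→0, J 2→0, parity even→odd.
ΔS = 0: S: 0 → 0 — ✓.
ΔL = 0, ±1 (not L=0↔0): L: 2 → 0, ΔL = -2 — ✗.
Parity must change: even → odd — ✓.
ΔJ = 0, ±1 (not J=0↔0): J: 2 → 0, ΔJ = -2 — ✗.
Rule(s) violated: ΔL, ΔJ.

forbidden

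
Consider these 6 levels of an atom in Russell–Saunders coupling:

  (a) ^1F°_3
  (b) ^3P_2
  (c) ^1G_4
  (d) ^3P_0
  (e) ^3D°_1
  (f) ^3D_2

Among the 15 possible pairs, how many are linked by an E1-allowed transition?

4

(a)–(b): forbidden (ΔS, ΔL).
(a)–(c): allowed.
(a)–(d): forbidden (ΔS, ΔL, ΔJ).
(a)–(e): forbidden (parity, ΔS, ΔJ).
(a)–(f): forbidden (ΔS).
(b)–(c): forbidden (parity, ΔS, ΔL, ΔJ).
(b)–(d): forbidden (parity, ΔJ).
(b)–(e): allowed.
(b)–(f): forbidden (parity).
(c)–(d): forbidden (parity, ΔS, ΔL, ΔJ).
(c)–(e): forbidden (ΔS, ΔL, ΔJ).
(c)–(f): forbidden (parity, ΔS, ΔL, ΔJ).
(d)–(e): allowed.
(d)–(f): forbidden (parity, ΔJ).
(e)–(f): allowed.
Allowed pairs: 4 of 15.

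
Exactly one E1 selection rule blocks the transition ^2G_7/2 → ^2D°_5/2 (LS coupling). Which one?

Parity must change: even → odd — passes.
ΔS = 0: S: 1/2 → 1/2 — passes.
ΔL = 0, ±1 (not L=0↔0): L: 4 → 2, ΔL = -2 — fails.
ΔJ = 0, ±1 (not J=0↔0): J: 7/2 → 5/2, ΔJ = -1 — passes.

the ΔL = 0, ±1 rule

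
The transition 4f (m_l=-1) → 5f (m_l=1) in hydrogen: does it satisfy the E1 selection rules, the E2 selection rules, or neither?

E2

Δl = 3 − 3 = +0; l_i + l_f = 6.
Δm_l = +2.
E1 (Δl = ±1, |Δm_l| ≤ 1): not satisfied.
E2 (Δl = 0,±2, l_i+l_f ≥ 2, |Δm_l| ≤ 2): satisfied.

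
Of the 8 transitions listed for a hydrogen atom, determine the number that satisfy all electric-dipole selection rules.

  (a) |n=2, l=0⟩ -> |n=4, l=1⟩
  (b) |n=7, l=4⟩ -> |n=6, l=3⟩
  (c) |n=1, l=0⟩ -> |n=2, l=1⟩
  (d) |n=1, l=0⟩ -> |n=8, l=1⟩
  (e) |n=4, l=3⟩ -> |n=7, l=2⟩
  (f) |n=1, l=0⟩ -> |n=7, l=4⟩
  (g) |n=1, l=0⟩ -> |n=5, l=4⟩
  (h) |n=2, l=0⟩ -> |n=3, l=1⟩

(a) allowed
(b) allowed
(c) allowed
(d) allowed
(e) allowed
(f) forbidden — Δl = +4 (E1 requires Δl = ±1)
(g) forbidden — Δl = +4 (E1 requires Δl = ±1)
(h) allowed
Total allowed: 6 of 8.

6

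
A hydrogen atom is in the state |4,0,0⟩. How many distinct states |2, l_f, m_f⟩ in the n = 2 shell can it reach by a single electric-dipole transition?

E1 requires Δl = ±1, so l_f ∈ {-1, 1}; with 0 ≤ l_f ≤ n_f−1 = 1, the allowed l_f values are {1}.
For l_f = 1: m_f ∈ {m_i−1, m_i, m_i+1} ∩ [−1, 1] = {-1, 0, 1} → 3 states.
Total: 3.

3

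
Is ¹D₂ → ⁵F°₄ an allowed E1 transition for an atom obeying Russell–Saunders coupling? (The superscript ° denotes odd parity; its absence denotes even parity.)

forbidden

Initial level: S=0, L=2, J=2, parity even. Final level: S=2, L=3, J=4, parity odd.
Parity must change: even → odd — satisfied.
ΔS = 0: S: 0 → 2 — violated.
ΔL = 0, ±1 (not L=0↔0): L: 2 → 3, ΔL = +1 — satisfied.
ΔJ = 0, ±1 (not J=0↔0): J: 2 → 4, ΔJ = +2 — violated.
Rule(s) violated: ΔS, ΔJ.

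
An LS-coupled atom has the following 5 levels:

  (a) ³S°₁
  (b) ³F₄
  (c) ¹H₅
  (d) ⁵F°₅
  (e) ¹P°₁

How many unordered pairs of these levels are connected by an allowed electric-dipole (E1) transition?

(a)–(b): forbidden (ΔL, ΔJ).
(a)–(c): forbidden (ΔS, ΔL, ΔJ).
(a)–(d): forbidden (parity, ΔS, ΔL, ΔJ).
(a)–(e): forbidden (parity, ΔS).
(b)–(c): forbidden (parity, ΔS, ΔL).
(b)–(d): forbidden (ΔS).
(b)–(e): forbidden (ΔS, ΔL, ΔJ).
(c)–(d): forbidden (ΔS, ΔL).
(c)–(e): forbidden (ΔL, ΔJ).
(d)–(e): forbidden (parity, ΔS, ΔL, ΔJ).
Allowed pairs: 0 of 10.

0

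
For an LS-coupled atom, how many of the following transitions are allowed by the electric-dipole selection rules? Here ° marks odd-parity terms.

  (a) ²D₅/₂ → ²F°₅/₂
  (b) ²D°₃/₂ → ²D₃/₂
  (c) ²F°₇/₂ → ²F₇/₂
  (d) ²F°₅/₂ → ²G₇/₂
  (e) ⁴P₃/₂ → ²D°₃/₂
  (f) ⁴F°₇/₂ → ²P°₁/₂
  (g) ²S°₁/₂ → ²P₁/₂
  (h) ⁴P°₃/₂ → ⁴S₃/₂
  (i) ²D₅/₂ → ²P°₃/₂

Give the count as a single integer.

(a) allowed
(b) allowed
(c) allowed
(d) allowed
(e) forbidden (ΔS fails)
(f) forbidden (parity, ΔS, ΔL, ΔJ fail)
(g) allowed
(h) allowed
(i) allowed
Total allowed: 7 of 9.

7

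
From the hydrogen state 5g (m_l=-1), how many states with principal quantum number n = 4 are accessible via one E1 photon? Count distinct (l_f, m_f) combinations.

3

E1 requires Δl = ±1, so l_f ∈ {3, 5}; with 0 ≤ l_f ≤ n_f−1 = 3, the allowed l_f values are {3}.
For l_f = 3: m_f ∈ {m_i−1, m_i, m_i+1} ∩ [−3, 3] = {-2, -1, 0} → 3 states.
Total: 3.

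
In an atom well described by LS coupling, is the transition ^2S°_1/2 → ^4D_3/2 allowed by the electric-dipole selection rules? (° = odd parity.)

forbidden

Initial level: S=1/2, L=0, J=1/2, parity odd. Final level: S=3/2, L=2, J=3/2, parity even.
Parity must change: odd → even — passes.
ΔS = 0: S: 1/2 → 3/2 — fails.
ΔL = 0, ±1 (not L=0↔0): L: 0 → 2, ΔL = +2 — fails.
ΔJ = 0, ±1 (not J=0↔0): J: 1/2 → 3/2, ΔJ = +1 — passes.
Rule(s) violated: ΔS, ΔL.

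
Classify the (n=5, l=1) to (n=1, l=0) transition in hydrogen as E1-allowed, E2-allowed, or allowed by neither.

Δl = 0 − 1 = -1; l_i + l_f = 1.
E1 (Δl = ±1): satisfied.
E2 (Δl = 0,±2, l_i+l_f ≥ 2): not satisfied.

E1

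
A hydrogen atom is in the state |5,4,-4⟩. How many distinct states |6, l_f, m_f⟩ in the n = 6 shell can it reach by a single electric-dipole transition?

E1 requires Δl = ±1, so l_f ∈ {3, 5}; with 0 ≤ l_f ≤ n_f−1 = 5, the allowed l_f values are {3, 5}.
For l_f = 3: m_f ∈ {m_i−1, m_i, m_i+1} ∩ [−3, 3] = {-3} → 1 state.
For l_f = 5: m_f ∈ {m_i−1, m_i, m_i+1} ∩ [−5, 5] = {-5, -4, -3} → 3 states.
Total: 4.

4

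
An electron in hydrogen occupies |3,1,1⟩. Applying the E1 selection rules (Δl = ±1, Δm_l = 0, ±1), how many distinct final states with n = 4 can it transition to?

E1 requires Δl = ±1, so l_f ∈ {0, 2}; with 0 ≤ l_f ≤ n_f−1 = 3, the allowed l_f values are {0, 2}.
For l_f = 0: m_f ∈ {m_i−1, m_i, m_i+1} ∩ [−0, 0] = {0} → 1 state.
For l_f = 2: m_f ∈ {m_i−1, m_i, m_i+1} ∩ [−2, 2] = {0, 1, 2} → 3 states.
Total: 4.

4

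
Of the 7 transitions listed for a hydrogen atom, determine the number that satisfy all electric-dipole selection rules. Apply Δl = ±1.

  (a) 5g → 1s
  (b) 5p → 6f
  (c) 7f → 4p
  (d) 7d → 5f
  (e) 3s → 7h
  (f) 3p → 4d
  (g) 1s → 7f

2

(a) forbidden — Δl = -4 (E1 requires Δl = ±1)
(b) forbidden — Δl = +2 (E1 requires Δl = ±1)
(c) forbidden — Δl = -2 (E1 requires Δl = ±1)
(d) allowed
(e) forbidden — Δl = +5 (E1 requires Δl = ±1)
(f) allowed
(g) forbidden — Δl = +3 (E1 requires Δl = ±1)
Total allowed: 2 of 7.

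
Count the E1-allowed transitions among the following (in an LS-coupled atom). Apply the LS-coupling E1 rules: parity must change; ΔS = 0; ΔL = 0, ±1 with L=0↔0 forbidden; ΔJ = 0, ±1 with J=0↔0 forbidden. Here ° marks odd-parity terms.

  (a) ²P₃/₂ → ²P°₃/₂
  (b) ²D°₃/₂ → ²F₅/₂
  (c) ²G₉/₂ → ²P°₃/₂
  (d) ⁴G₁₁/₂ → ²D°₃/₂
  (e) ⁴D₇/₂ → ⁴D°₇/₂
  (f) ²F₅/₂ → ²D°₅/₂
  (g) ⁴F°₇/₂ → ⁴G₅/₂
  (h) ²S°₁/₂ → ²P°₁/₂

5

(a) allowed
(b) allowed
(c) forbidden (ΔL, ΔJ fail)
(d) forbidden (ΔS, ΔL, ΔJ fail)
(e) allowed
(f) allowed
(g) allowed
(h) forbidden (parity fails)
Total allowed: 5 of 8.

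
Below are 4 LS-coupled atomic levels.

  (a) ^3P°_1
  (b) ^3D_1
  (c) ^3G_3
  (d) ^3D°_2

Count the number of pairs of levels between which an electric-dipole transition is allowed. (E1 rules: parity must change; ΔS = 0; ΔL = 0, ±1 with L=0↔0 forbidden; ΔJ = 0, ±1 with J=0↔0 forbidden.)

2

(a)–(b): allowed.
(a)–(c): forbidden (ΔL, ΔJ).
(a)–(d): forbidden (parity).
(b)–(c): forbidden (parity, ΔL, ΔJ).
(b)–(d): allowed.
(c)–(d): forbidden (ΔL).
Allowed pairs: 2 of 6.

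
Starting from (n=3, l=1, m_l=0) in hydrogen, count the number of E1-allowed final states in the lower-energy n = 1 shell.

1

E1 requires Δl = ±1, so l_f ∈ {0, 2}; with 0 ≤ l_f ≤ n_f−1 = 0, the allowed l_f values are {0}.
For l_f = 0: m_f ∈ {m_i−1, m_i, m_i+1} ∩ [−0, 0] = {0} → 1 state.
Total: 1.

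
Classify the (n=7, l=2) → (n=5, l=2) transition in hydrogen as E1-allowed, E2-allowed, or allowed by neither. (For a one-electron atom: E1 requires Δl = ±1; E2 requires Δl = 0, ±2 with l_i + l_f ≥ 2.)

Δl = 2 − 2 = +0; l_i + l_f = 4.
E1 (Δl = ±1): not satisfied.
E2 (Δl = 0,±2, l_i+l_f ≥ 2): satisfied.

E2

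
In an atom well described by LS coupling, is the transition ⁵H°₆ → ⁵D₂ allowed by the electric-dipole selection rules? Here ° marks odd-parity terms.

Reading off the term symbols: S 2→2, L 5→2, J 6→2, parity odd→even.
ΔJ = 0, ±1 (not J=0↔0): J: 6 → 2, ΔJ = -4 — violated.
ΔS = 0: S: 2 → 2 — satisfied.
Parity must change: odd → even — satisfied.
ΔL = 0, ±1 (not L=0↔0): L: 5 → 2, ΔL = -3 — violated.
Rule(s) violated: ΔL, ΔJ.

forbidden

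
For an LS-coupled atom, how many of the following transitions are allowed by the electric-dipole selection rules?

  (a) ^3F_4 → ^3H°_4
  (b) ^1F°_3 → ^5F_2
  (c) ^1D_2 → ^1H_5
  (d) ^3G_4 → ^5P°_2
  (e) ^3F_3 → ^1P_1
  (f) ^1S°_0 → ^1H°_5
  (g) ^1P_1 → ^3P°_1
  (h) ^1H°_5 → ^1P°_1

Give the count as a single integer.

0

(a) forbidden (ΔL fails)
(b) forbidden (ΔS fails)
(c) forbidden (parity, ΔL, ΔJ fail)
(d) forbidden (ΔS, ΔL, ΔJ fail)
(e) forbidden (parity, ΔS, ΔL, ΔJ fail)
(f) forbidden (parity, ΔL, ΔJ fail)
(g) forbidden (ΔS fails)
(h) forbidden (parity, ΔL, ΔJ fail)
Total allowed: 0 of 8.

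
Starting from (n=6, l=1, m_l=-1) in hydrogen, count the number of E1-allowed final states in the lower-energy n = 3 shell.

E1 requires Δl = ±1, so l_f ∈ {0, 2}; with 0 ≤ l_f ≤ n_f−1 = 2, the allowed l_f values are {0, 2}.
For l_f = 0: m_f ∈ {m_i−1, m_i, m_i+1} ∩ [−0, 0] = {0} → 1 state.
For l_f = 2: m_f ∈ {m_i−1, m_i, m_i+1} ∩ [−2, 2] = {-2, -1, 0} → 3 states.
Total: 4.

4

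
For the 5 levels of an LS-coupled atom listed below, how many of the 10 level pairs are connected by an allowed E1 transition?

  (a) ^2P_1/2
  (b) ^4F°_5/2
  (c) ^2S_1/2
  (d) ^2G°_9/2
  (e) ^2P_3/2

(a)–(b): forbidden (ΔS, ΔL, ΔJ).
(a)–(c): forbidden (parity).
(a)–(d): forbidden (ΔL, ΔJ).
(a)–(e): forbidden (parity).
(b)–(c): forbidden (ΔS, ΔL, ΔJ).
(b)–(d): forbidden (parity, ΔS, ΔJ).
(b)–(e): forbidden (ΔS, ΔL).
(c)–(d): forbidden (ΔL, ΔJ).
(c)–(e): forbidden (parity).
(d)–(e): forbidden (ΔL, ΔJ).
Allowed pairs: 0 of 10.

0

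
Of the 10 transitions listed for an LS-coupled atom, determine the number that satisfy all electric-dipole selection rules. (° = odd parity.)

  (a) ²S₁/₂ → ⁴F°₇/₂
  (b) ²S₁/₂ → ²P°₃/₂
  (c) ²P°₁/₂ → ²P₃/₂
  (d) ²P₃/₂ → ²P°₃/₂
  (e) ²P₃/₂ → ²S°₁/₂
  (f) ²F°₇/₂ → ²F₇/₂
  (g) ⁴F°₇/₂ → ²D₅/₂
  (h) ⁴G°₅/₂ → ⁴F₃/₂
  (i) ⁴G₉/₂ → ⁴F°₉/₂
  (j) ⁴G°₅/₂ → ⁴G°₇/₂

(a) forbidden (ΔS, ΔL, ΔJ fail)
(b) allowed
(c) allowed
(d) allowed
(e) allowed
(f) allowed
(g) forbidden (ΔS fails)
(h) allowed
(i) allowed
(j) forbidden (parity fails)
Total allowed: 7 of 10.

7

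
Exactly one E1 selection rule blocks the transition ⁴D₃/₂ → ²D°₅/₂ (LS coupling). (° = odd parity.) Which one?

Parity must change: even → odd — passes.
ΔS = 0: S: 3/2 → 1/2 — fails.
ΔL = 0, ±1 (not L=0↔0): L: 2 → 2, ΔL = +0 — passes.
ΔJ = 0, ±1 (not J=0↔0): J: 3/2 → 5/2, ΔJ = +1 — passes.

the ΔS = 0 rule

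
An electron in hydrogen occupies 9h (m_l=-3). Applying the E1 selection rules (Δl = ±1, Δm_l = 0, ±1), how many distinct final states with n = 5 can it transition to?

E1 requires Δl = ±1, so l_f ∈ {4, 6}; with 0 ≤ l_f ≤ n_f−1 = 4, the allowed l_f values are {4}.
For l_f = 4: m_f ∈ {m_i−1, m_i, m_i+1} ∩ [−4, 4] = {-4, -3, -2} → 3 states.
Total: 3.

3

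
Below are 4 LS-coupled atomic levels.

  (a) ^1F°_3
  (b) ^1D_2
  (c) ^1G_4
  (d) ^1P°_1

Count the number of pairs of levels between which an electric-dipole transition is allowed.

(a)–(b): allowed.
(a)–(c): allowed.
(a)–(d): forbidden (parity, ΔL, ΔJ).
(b)–(c): forbidden (parity, ΔL, ΔJ).
(b)–(d): allowed.
(c)–(d): forbidden (ΔL, ΔJ).
Allowed pairs: 3 of 6.

3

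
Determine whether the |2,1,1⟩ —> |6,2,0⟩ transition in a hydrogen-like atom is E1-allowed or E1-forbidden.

Δl = 2 − 1 = +1; the E1 rule Δl = ±1 is ok.
m_l: 1 → 0 (Δm_l = -1). |Δm_l| ≤ 1 ok.
All E1 selection rules are satisfied.

allowed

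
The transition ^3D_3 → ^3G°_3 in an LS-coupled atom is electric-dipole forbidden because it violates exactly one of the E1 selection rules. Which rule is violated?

the ΔL = 0, ±1 rule

Reading off the term symbols: S 1→1, L 2→4, J 3→3, parity even→odd.
Parity must change: even → odd — ✓.
ΔS = 0: S: 1 → 1 — ✓.
ΔL = 0, ±1 (not L=0↔0): L: 2 → 4, ΔL = +2 — ✗.
ΔJ = 0, ±1 (not J=0↔0): J: 3 → 3, ΔJ = +0 — ✓.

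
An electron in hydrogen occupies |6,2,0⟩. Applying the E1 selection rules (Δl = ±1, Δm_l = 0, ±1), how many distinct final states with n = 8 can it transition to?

6

E1 requires Δl = ±1, so l_f ∈ {1, 3}; with 0 ≤ l_f ≤ n_f−1 = 7, the allowed l_f values are {1, 3}.
For l_f = 1: m_f ∈ {m_i−1, m_i, m_i+1} ∩ [−1, 1] = {-1, 0, 1} → 3 states.
For l_f = 3: m_f ∈ {m_i−1, m_i, m_i+1} ∩ [−3, 3] = {-1, 0, 1} → 3 states.
Total: 6.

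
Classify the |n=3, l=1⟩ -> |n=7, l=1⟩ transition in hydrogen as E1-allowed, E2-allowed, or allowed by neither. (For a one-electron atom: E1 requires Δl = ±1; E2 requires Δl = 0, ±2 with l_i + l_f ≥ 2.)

E2

Δl = 1 − 1 = +0; l_i + l_f = 2.
E1 (Δl = ±1): not satisfied.
E2 (Δl = 0,±2, l_i+l_f ≥ 2): satisfied.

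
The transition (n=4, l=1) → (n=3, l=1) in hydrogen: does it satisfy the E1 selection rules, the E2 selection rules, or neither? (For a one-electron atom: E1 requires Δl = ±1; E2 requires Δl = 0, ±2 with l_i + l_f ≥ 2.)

Δl = 1 − 1 = +0; l_i + l_f = 2.
E1 (Δl = ±1): not satisfied.
E2 (Δl = 0,±2, l_i+l_f ≥ 2): satisfied.

E2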